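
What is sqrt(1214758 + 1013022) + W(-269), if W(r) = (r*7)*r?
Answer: 506527 + 2*sqrt(556945) ≈ 5.0802e+5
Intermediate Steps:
W(r) = 7*r**2 (W(r) = (7*r)*r = 7*r**2)
sqrt(1214758 + 1013022) + W(-269) = sqrt(1214758 + 1013022) + 7*(-269)**2 = sqrt(2227780) + 7*72361 = 2*sqrt(556945) + 506527 = 506527 + 2*sqrt(556945)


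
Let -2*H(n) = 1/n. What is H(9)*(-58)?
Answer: 29/9 ≈ 3.2222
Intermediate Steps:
H(n) = -1/(2*n)
H(9)*(-58) = -1/2/9*(-58) = -1/2*1/9*(-58) = -1/18*(-58) = 29/9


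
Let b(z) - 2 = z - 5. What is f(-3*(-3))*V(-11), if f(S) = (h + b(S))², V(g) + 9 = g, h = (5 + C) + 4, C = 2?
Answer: -5780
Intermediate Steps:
b(z) = -3 + z (b(z) = 2 + (z - 5) = 2 + (-5 + z) = -3 + z)
h = 11 (h = (5 + 2) + 4 = 7 + 4 = 11)
V(g) = -9 + g
f(S) = (8 + S)² (f(S) = (11 + (-3 + S))² = (8 + S)²)
f(-3*(-3))*V(-11) = (8 - 3*(-3))²*(-9 - 11) = (8 + 9)²*(-20) = 17²*(-20) = 289*(-20) = -5780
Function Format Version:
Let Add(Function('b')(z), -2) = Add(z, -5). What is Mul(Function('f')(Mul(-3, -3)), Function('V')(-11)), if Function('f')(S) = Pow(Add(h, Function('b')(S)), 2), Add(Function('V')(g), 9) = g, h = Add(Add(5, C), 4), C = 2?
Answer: -5780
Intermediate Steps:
Function('b')(z) = Add(-3, z) (Function('b')(z) = Add(2, Add(z, -5)) = Add(2, Add(-5, z)) = Add(-3, z))
h = 11 (h = Add(Add(5, 2), 4) = Add(7, 4) = 11)
Function('V')(g) = Add(-9, g)
Function('f')(S) = Pow(Add(8, S), 2) (Function('f')(S) = Pow(Add(11, Add(-3, S)), 2) = Pow(Add(8, S), 2))
Mul(Function('f')(Mul(-3, -3)), Function('V')(-11)) = Mul(Pow(Add(8, Mul(-3, -3)), 2), Add(-9, -11)) = Mul(Pow(Add(8, 9), 2), -20) = Mul(Pow(17, 2), -20) = Mul(289, -20) = -5780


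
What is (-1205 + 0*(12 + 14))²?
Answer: 1452025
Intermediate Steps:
(-1205 + 0*(12 + 14))² = (-1205 + 0*26)² = (-1205 + 0)² = (-1205)² = 1452025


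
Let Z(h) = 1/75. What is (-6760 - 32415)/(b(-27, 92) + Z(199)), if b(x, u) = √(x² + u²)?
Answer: 2938125/51710624 - 220359375*√9193/51710624 ≈ -408.53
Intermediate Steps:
b(x, u) = √(u² + x²)
Z(h) = 1/75
(-6760 - 32415)/(b(-27, 92) + Z(199)) = (-6760 - 32415)/(√(92² + (-27)²) + 1/75) = -39175/(√(8464 + 729) + 1/75) = -39175/(√9193 + 1/75) = -39175/(1/75 + √9193)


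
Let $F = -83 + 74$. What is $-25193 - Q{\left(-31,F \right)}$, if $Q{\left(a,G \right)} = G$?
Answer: $-25184$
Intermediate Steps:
$F = -9$
$-25193 - Q{\left(-31,F \right)} = -25193 - -9 = -25193 + 9 = -25184$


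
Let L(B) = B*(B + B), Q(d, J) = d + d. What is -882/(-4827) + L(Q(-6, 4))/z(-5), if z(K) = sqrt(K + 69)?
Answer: 58218/1609 ≈ 36.183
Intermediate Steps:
Q(d, J) = 2*d
L(B) = 2*B**2 (L(B) = B*(2*B) = 2*B**2)
z(K) = sqrt(69 + K)
-882/(-4827) + L(Q(-6, 4))/z(-5) = -882/(-4827) + (2*(2*(-6))**2)/(sqrt(69 - 5)) = -882*(-1/4827) + (2*(-12)**2)/(sqrt(64)) = 294/1609 + (2*144)/8 = 294/1609 + 288*(1/8) = 294/1609 + 36 = 58218/1609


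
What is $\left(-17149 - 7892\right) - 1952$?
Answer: $-26993$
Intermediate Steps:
$\left(-17149 - 7892\right) - 1952 = -25041 - 1952 = -26993$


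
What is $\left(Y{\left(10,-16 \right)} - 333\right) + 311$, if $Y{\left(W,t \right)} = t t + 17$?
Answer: $251$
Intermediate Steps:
$Y{\left(W,t \right)} = 17 + t^{2}$ ($Y{\left(W,t \right)} = t^{2} + 17 = 17 + t^{2}$)
$\left(Y{\left(10,-16 \right)} - 333\right) + 311 = \left(\left(17 + \left(-16\right)^{2}\right) - 333\right) + 311 = \left(\left(17 + 256\right) - 333\right) + 311 = \left(273 - 333\right) + 311 = -60 + 311 = 251$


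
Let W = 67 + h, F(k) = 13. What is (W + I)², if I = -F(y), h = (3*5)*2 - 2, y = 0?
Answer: 6724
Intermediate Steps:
h = 28 (h = 15*2 - 2 = 30 - 2 = 28)
I = -13 (I = -1*13 = -13)
W = 95 (W = 67 + 28 = 95)
(W + I)² = (95 - 13)² = 82² = 6724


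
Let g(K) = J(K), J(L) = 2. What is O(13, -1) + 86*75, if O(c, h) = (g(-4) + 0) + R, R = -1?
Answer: 6451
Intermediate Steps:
g(K) = 2
O(c, h) = 1 (O(c, h) = (2 + 0) - 1 = 2 - 1 = 1)
O(13, -1) + 86*75 = 1 + 86*75 = 1 + 6450 = 6451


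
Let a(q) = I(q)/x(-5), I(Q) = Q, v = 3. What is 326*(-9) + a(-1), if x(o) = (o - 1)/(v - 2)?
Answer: -17603/6 ≈ -2933.8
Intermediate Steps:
x(o) = -1 + o (x(o) = (o - 1)/(3 - 2) = (-1 + o)/1 = (-1 + o)*1 = -1 + o)
a(q) = -q/6 (a(q) = q/(-1 - 5) = q/(-6) = q*(-1/6) = -q/6)
326*(-9) + a(-1) = 326*(-9) - 1/6*(-1) = -2934 + 1/6 = -17603/6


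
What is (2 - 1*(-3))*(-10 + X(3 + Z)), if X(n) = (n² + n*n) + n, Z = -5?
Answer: -20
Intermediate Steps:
X(n) = n + 2*n² (X(n) = (n² + n²) + n = 2*n² + n = n + 2*n²)
(2 - 1*(-3))*(-10 + X(3 + Z)) = (2 - 1*(-3))*(-10 + (3 - 5)*(1 + 2*(3 - 5))) = (2 + 3)*(-10 - 2*(1 + 2*(-2))) = 5*(-10 - 2*(1 - 4)) = 5*(-10 - 2*(-3)) = 5*(-10 + 6) = 5*(-4) = -20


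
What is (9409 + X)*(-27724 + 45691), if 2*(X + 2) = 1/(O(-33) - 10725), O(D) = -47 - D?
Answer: 3630116373015/21478 ≈ 1.6902e+8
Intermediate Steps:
X = -42957/21478 (X = -2 + 1/(2*((-47 - 1*(-33)) - 10725)) = -2 + 1/(2*((-47 + 33) - 10725)) = -2 + 1/(2*(-14 - 10725)) = -2 + (½)/(-10739) = -2 + (½)*(-1/10739) = -2 - 1/21478 = -42957/21478 ≈ -2.0000)
(9409 + X)*(-27724 + 45691) = (9409 - 42957/21478)*(-27724 + 45691) = (202043545/21478)*17967 = 3630116373015/21478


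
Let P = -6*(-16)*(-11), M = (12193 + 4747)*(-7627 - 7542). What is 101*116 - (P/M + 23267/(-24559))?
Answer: 1680516727823799/143426156335 ≈ 11717.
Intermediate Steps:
M = -256962860 (M = 16940*(-15169) = -256962860)
P = -1056 (P = 96*(-11) = -1056)
101*116 - (P/M + 23267/(-24559)) = 101*116 - (-1056/(-256962860) + 23267/(-24559)) = 11716 - (-1056*(-1/256962860) + 23267*(-1/24559)) = 11716 - (24/5840065 - 23267/24559) = 11716 - 1*(-135880202939/143426156335) = 11716 + 135880202939/143426156335 = 1680516727823799/143426156335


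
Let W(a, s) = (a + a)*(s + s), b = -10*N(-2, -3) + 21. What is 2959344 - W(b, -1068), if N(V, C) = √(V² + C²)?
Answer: 3049056 - 42720*√13 ≈ 2.8950e+6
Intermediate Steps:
N(V, C) = √(C² + V²)
b = 21 - 10*√13 (b = -10*√((-3)² + (-2)²) + 21 = -10*√(9 + 4) + 21 = -10*√13 + 21 = 21 - 10*√13 ≈ -15.056)
W(a, s) = 4*a*s (W(a, s) = (2*a)*(2*s) = 4*a*s)
2959344 - W(b, -1068) = 2959344 - 4*(21 - 10*√13)*(-1068) = 2959344 - (-89712 + 42720*√13) = 2959344 + (89712 - 42720*√13) = 3049056 - 42720*√13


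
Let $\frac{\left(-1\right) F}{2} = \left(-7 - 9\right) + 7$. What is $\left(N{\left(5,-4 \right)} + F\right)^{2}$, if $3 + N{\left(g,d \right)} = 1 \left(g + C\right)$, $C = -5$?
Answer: $225$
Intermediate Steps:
$N{\left(g,d \right)} = -8 + g$ ($N{\left(g,d \right)} = -3 + 1 \left(g - 5\right) = -3 + 1 \left(-5 + g\right) = -3 + \left(-5 + g\right) = -8 + g$)
$F = 18$ ($F = - 2 \left(\left(-7 - 9\right) + 7\right) = - 2 \left(-16 + 7\right) = \left(-2\right) \left(-9\right) = 18$)
$\left(N{\left(5,-4 \right)} + F\right)^{2} = \left(\left(-8 + 5\right) + 18\right)^{2} = \left(-3 + 18\right)^{2} = 15^{2} = 225$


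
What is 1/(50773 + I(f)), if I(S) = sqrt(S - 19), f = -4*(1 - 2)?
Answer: 50773/2577897544 - I*sqrt(15)/2577897544 ≈ 1.9695e-5 - 1.5024e-9*I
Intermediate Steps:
f = 4 (f = -4*(-1) = 4)
I(S) = sqrt(-19 + S)
1/(50773 + I(f)) = 1/(50773 + sqrt(-19 + 4)) = 1/(50773 + sqrt(-15)) = 1/(50773 + I*sqrt(15))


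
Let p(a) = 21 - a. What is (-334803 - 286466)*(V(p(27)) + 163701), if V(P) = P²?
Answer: -101724722253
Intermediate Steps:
(-334803 - 286466)*(V(p(27)) + 163701) = (-334803 - 286466)*((21 - 1*27)² + 163701) = -621269*((21 - 27)² + 163701) = -621269*((-6)² + 163701) = -621269*(36 + 163701) = -621269*163737 = -101724722253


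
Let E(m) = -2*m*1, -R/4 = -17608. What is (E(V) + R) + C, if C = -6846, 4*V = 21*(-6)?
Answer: 63649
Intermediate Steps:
R = 70432 (R = -4*(-17608) = 70432)
V = -63/2 (V = (21*(-6))/4 = (1/4)*(-126) = -63/2 ≈ -31.500)
E(m) = -2*m
(E(V) + R) + C = (-2*(-63/2) + 70432) - 6846 = (63 + 70432) - 6846 = 70495 - 6846 = 63649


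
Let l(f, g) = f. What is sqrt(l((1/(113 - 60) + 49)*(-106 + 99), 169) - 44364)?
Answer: I*sqrt(125582334)/53 ≈ 211.44*I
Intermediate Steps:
sqrt(l((1/(113 - 60) + 49)*(-106 + 99), 169) - 44364) = sqrt((1/(113 - 60) + 49)*(-106 + 99) - 44364) = sqrt((1/53 + 49)*(-7) - 44364) = sqrt((2598/53)*(-7) - 44364) = sqrt(-18186/53 - 44364) = sqrt(-2369478/53) = I*sqrt(125582334)/53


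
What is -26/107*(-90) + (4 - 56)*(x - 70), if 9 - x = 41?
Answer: 569868/107 ≈ 5325.9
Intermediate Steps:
x = -32 (x = 9 - 1*41 = 9 - 41 = -32)
-26/107*(-90) + (4 - 56)*(x - 70) = -26/107*(-90) + (4 - 56)*(-32 - 70) = -26*1/107*(-90) - 52*(-102) = -26/107*(-90) + 5304 = 2340/107 + 5304 = 569868/107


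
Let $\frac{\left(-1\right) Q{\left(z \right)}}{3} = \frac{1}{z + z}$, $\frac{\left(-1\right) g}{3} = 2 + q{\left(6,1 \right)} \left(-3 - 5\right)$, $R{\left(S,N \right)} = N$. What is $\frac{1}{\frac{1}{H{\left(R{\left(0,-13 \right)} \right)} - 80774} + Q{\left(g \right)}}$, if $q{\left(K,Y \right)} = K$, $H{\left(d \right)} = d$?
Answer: $- \frac{7432404}{80879} \approx -91.895$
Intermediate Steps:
$g = 138$ ($g = - 3 \left(2 + 6 \left(-3 - 5\right)\right) = - 3 \left(2 + 6 \left(-8\right)\right) = - 3 \left(2 - 48\right) = \left(-3\right) \left(-46\right) = 138$)
$Q{\left(z \right)} = - \frac{3}{2 z}$ ($Q{\left(z \right)} = - \frac{3}{z + z} = - \frac{3}{2 z}$)
$\frac{1}{\frac{1}{H{\left(R{\left(0,-13 \right)} \right)} - 80774} + Q{\left(g \right)}} = \frac{1}{\frac{1}{-13 - 80774} - \frac{3}{2 \cdot 138}} = \frac{1}{\frac{1}{-80787} - \frac{1}{92}} = \frac{1}{- \frac{1}{80787} - \frac{1}{92}} = \frac{1}{- \frac{80879}{7432404}} = - \frac{7432404}{80879}$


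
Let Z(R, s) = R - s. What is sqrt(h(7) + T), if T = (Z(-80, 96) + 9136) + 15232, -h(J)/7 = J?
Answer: sqrt(24143) ≈ 155.38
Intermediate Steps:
h(J) = -7*J
T = 24192 (T = ((-80 - 1*96) + 9136) + 15232 = ((-80 - 96) + 9136) + 15232 = (-176 + 9136) + 15232 = 8960 + 15232 = 24192)
sqrt(h(7) + T) = sqrt(-7*7 + 24192) = sqrt(-49 + 24192) = sqrt(24143)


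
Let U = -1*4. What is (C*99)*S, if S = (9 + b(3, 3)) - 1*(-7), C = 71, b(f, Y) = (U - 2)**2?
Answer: 365508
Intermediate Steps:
U = -4
b(f, Y) = 36 (b(f, Y) = (-4 - 2)**2 = (-6)**2 = 36)
S = 52 (S = (9 + 36) - 1*(-7) = 45 + 7 = 52)
(C*99)*S = (71*99)*52 = 7029*52 = 365508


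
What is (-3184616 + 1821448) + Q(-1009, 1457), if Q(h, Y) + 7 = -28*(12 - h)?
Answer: -1391763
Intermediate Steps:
Q(h, Y) = -343 + 28*h (Q(h, Y) = -7 - 28*(12 - h) = -7 + (-336 + 28*h) = -343 + 28*h)
(-3184616 + 1821448) + Q(-1009, 1457) = (-3184616 + 1821448) + (-343 + 28*(-1009)) = -1363168 + (-343 - 28252) = -1363168 - 28595 = -1391763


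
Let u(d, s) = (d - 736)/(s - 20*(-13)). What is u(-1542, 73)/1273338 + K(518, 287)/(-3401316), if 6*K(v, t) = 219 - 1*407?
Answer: 153828079/40061980443474 ≈ 3.8398e-6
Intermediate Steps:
K(v, t) = -94/3 (K(v, t) = (219 - 1*407)/6 = (219 - 407)/6 = (1/6)*(-188) = -94/3)
u(d, s) = (-736 + d)/(260 + s) (u(d, s) = (-736 + d)/(s + 260) = (-736 + d)/(260 + s))
u(-1542, 73)/1273338 + K(518, 287)/(-3401316) = ((-736 - 1542)/(260 + 73))/1273338 - 94/3/(-3401316) = (-2278/333)*(1/1273338) - 94/3*(-1/3401316) = ((1/333)*(-2278))*(1/1273338) + 47/5101974 = -2278/333*1/1273338 + 47/5101974 = -1139/212010777 + 47/5101974 = 153828079/40061980443474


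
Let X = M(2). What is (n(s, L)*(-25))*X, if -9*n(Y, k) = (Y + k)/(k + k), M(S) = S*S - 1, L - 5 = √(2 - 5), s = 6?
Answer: 725/84 - 25*I*√3/28 ≈ 8.631 - 1.5465*I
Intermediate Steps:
L = 5 + I*√3 (L = 5 + √(2 - 5) = 5 + √(-3) = 5 + I*√3 ≈ 5.0 + 1.732*I)
M(S) = -1 + S² (M(S) = S² - 1 = -1 + S²)
X = 3 (X = -1 + 2² = -1 + 4 = 3)
n(Y, k) = -(Y + k)/(18*k) (n(Y, k) = -(Y + k)/(9*(k + k)) = -(Y + k)/(9*(2*k)) = -(Y + k)*1/(2*k)/9 = -(Y + k)/(18*k))
(n(s, L)*(-25))*X = (((-1*6 - (5 + I*√3))/(18*(5 + I*√3)))*(-25))*3 = (((-6 + (-5 - I*√3))/(18*(5 + I*√3)))*(-25))*3 = (((-11 - I*√3)/(18*(5 + I*√3)))*(-25))*3 = -25*(-11 - I*√3)/(18*(5 + I*√3))*3 = -25*(-11 - I*√3)/(6*(5 + I*√3))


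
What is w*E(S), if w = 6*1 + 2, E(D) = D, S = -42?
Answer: -336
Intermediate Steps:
w = 8 (w = 6 + 2 = 8)
w*E(S) = 8*(-42) = -336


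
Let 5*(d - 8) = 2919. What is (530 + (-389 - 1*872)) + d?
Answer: -696/5 ≈ -139.20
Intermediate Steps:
d = 2959/5 (d = 8 + (⅕)*2919 = 8 + 2919/5 = 2959/5 ≈ 591.80)
(530 + (-389 - 1*872)) + d = (530 + (-389 - 1*872)) + 2959/5 = (530 + (-389 - 872)) + 2959/5 = (530 - 1261) + 2959/5 = -731 + 2959/5 = -696/5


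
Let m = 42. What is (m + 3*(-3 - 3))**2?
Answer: 576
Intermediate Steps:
(m + 3*(-3 - 3))**2 = (42 + 3*(-3 - 3))**2 = (42 + 3*(-6))**2 = (42 - 18)**2 = 24**2 = 576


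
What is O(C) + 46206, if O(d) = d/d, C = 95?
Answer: 46207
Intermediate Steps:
O(d) = 1
O(C) + 46206 = 1 + 46206 = 46207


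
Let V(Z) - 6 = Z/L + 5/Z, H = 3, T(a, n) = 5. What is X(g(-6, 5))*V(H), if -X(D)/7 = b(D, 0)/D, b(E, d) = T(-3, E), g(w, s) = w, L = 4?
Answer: 3535/72 ≈ 49.097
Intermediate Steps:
b(E, d) = 5
X(D) = -35/D
V(Z) = 6 + 5/Z + Z/4 (V(Z) = 6 + (Z/4 + 5/Z) = 6 + (5/Z + Z/4) = 6 + 5/Z + Z/4)
X(g(-6, 5))*V(H) = (-35/(-6))*(6 + 5/3 + (¼)*3) = (-35*(-⅙))*(6 + 5*(⅓) + ¾) = 35*(6 + 5/3 + ¾)/6 = (35/6)*(101/12) = 3535/72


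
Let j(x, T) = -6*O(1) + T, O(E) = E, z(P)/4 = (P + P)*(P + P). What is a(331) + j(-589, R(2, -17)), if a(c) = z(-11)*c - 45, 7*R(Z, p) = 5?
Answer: 4485360/7 ≈ 6.4077e+5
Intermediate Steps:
z(P) = 16*P² (z(P) = 4*((P + P)*(P + P)) = 4*((2*P)*(2*P)) = 4*(4*P²) = 16*P²)
R(Z, p) = 5/7 (R(Z, p) = (⅐)*5 = 5/7)
a(c) = -45 + 1936*c (a(c) = (16*(-11)²)*c - 45 = (16*121)*c - 45 = 1936*c - 45 = -45 + 1936*c)
j(x, T) = -6 + T (j(x, T) = -6*1 + T = -6 + T)
a(331) + j(-589, R(2, -17)) = (-45 + 1936*331) + (-6 + 5/7) = (-45 + 640816) - 37/7 = 640771 - 37/7 = 4485360/7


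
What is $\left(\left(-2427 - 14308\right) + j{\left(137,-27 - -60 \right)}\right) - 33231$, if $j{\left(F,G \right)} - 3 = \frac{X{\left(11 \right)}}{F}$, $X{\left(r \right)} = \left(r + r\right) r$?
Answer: $- \frac{6844689}{137} \approx -49961.0$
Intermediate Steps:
$X{\left(r \right)} = 2 r^{2}$ ($X{\left(r \right)} = 2 r r = 2 r^{2}$)
$j{\left(F,G \right)} = 3 + \frac{242}{F}$ ($j{\left(F,G \right)} = 3 + \frac{2 \cdot 11^{2}}{F} = 3 + \frac{2 \cdot 121}{F} = 3 + \frac{242}{F}$)
$\left(\left(-2427 - 14308\right) + j{\left(137,-27 - -60 \right)}\right) - 33231 = \left(\left(-2427 - 14308\right) + \left(3 + \frac{242}{137}\right)\right) - 33231 = \left(\left(-2427 - 14308\right) + \left(3 + 242 \cdot \frac{1}{137}\right)\right) - 33231 = \left(-16735 + \left(3 + \frac{242}{137}\right)\right) - 33231 = \left(-16735 + \frac{653}{137}\right) - 33231 = - \frac{2292042}{137} - 33231 = - \frac{6844689}{137}$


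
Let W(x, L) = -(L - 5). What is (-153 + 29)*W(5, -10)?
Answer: -1860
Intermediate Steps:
W(x, L) = 5 - L (W(x, L) = -(-5 + L) = 5 - L)
(-153 + 29)*W(5, -10) = (-153 + 29)*(5 - 1*(-10)) = -124*(5 + 10) = -124*15 = -1860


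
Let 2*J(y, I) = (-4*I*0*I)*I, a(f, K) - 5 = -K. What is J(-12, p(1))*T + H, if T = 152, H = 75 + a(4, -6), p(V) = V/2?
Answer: 86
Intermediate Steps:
a(f, K) = 5 - K
p(V) = V/2 (p(V) = V*(½) = V/2)
J(y, I) = 0 (J(y, I) = ((-4*I*0*I)*I)/2 = ((-0*I)*I)/2 = ((-4*0)*I)/2 = (0*I)/2 = (½)*0 = 0)
H = 86 (H = 75 + (5 - 1*(-6)) = 75 + (5 + 6) = 75 + 11 = 86)
J(-12, p(1))*T + H = 0*152 + 86 = 0 + 86 = 86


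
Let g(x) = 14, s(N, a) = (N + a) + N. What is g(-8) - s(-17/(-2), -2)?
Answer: -1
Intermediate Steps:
s(N, a) = a + 2*N
g(-8) - s(-17/(-2), -2) = 14 - (-2 + 2*(-17/(-2))) = 14 - (-2 + 2*(-17*(-½))) = 14 - (-2 + 2*(17/2)) = 14 - (-2 + 17) = 14 - 1*15 = 14 - 15 = -1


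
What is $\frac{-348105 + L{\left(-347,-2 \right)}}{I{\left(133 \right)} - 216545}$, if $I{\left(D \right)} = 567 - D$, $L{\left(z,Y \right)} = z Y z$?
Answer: $\frac{588923}{216111} \approx 2.7251$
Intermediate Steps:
$L{\left(z,Y \right)} = Y z^{2}$ ($L{\left(z,Y \right)} = Y z z = Y z^{2}$)
$\frac{-348105 + L{\left(-347,-2 \right)}}{I{\left(133 \right)} - 216545} = \frac{-348105 - 2 \left(-347\right)^{2}}{\left(567 - 133\right) - 216545} = \frac{-348105 - 240818}{\left(567 - 133\right) - 216545} = \frac{-348105 - 240818}{434 - 216545} = - \frac{588923}{-216111} = \left(-588923\right) \left(- \frac{1}{216111}\right) = \frac{588923}{216111}$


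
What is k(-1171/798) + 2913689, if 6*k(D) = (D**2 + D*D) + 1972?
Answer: 5566975689853/1910412 ≈ 2.9140e+6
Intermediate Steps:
k(D) = 986/3 + D**2/3 (k(D) = ((D**2 + D*D) + 1972)/6 = ((D**2 + D**2) + 1972)/6 = (2*D**2 + 1972)/6 = (1972 + 2*D**2)/6 = 986/3 + D**2/3)
k(-1171/798) + 2913689 = (986/3 + (-1171/798)**2/3) + 2913689 = (986/3 + (1/3)*(1371241/636804)) + 2913689 = (986/3 + 1371241/1910412) + 2913689 = 629259985/1910412 + 2913689 = 5566975689853/1910412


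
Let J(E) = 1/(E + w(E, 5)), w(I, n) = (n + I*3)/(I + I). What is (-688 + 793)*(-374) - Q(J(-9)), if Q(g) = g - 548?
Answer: -2710531/70 ≈ -38722.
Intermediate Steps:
w(I, n) = (n + 3*I)/(2*I) (w(I, n) = (n + 3*I)/((2*I)) = (n + 3*I)*(1/(2*I)) = (n + 3*I)/(2*I))
J(E) = 1/(E + (5 + 3*E)/(2*E))
Q(g) = -548 + g
(-688 + 793)*(-374) - Q(J(-9)) = (-688 + 793)*(-374) - (-548 + 2*(-9)/(5 + 2*(-9)**2 + 3*(-9))) = 105*(-374) - (-548 + 2*(-9)/(5 + 2*81 - 27)) = -39270 - (-548 + 2*(-9)/(5 + 162 - 27)) = -39270 - (-548 + 2*(-9)/140) = -39270 - (-548 + 2*(-9)*(1/140)) = -39270 - (-548 - 9/70) = -39270 - 1*(-38369/70) = -39270 + 38369/70 = -2710531/70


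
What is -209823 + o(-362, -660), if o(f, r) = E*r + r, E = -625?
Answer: 202017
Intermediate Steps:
o(f, r) = -624*r (o(f, r) = -625*r + r = -624*r)
-209823 + o(-362, -660) = -209823 - 624*(-660) = -209823 + 411840 = 202017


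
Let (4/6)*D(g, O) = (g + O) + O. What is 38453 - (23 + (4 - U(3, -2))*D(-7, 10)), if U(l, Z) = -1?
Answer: 76665/2 ≈ 38333.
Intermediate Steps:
D(g, O) = 3*O + 3*g/2 (D(g, O) = 3*((g + O) + O)/2 = 3*((O + g) + O)/2 = 3*(g + 2*O)/2 = 3*O + 3*g/2)
38453 - (23 + (4 - U(3, -2))*D(-7, 10)) = 38453 - (23 + (4 - 1*(-1))*(3*10 + (3/2)*(-7))) = 38453 - (23 + (4 + 1)*(30 - 21/2)) = 38453 - (23 + 5*(39/2)) = 38453 - (23 + 195/2) = 38453 - 1*241/2 = 38453 - 241/2 = 76665/2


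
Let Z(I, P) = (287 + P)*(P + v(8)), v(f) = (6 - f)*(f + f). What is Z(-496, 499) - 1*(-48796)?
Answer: 415858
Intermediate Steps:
v(f) = 2*f*(6 - f) (v(f) = (6 - f)*(2*f) = 2*f*(6 - f))
Z(I, P) = (-32 + P)*(287 + P) (Z(I, P) = (287 + P)*(P + 2*8*(6 - 1*8)) = (287 + P)*(P + 2*8*(6 - 8)) = (287 + P)*(P + 2*8*(-2)) = (287 + P)*(P - 32) = (287 + P)*(-32 + P) = (-32 + P)*(287 + P))
Z(-496, 499) - 1*(-48796) = (-9184 + 499² + 255*499) - 1*(-48796) = (-9184 + 249001 + 127245) + 48796 = 367062 + 48796 = 415858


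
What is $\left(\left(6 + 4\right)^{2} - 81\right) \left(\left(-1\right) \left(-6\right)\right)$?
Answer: $114$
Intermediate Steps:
$\left(\left(6 + 4\right)^{2} - 81\right) \left(\left(-1\right) \left(-6\right)\right) = \left(10^{2} - 81\right) 6 = \left(100 - 81\right) 6 = 19 \cdot 6 = 114$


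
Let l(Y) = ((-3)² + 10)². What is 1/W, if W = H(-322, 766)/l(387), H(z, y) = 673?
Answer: 361/673 ≈ 0.53640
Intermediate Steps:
l(Y) = 361 (l(Y) = (9 + 10)² = 19² = 361)
W = 673/361 ≈ 1.8643
1/W = 1/(673/361) = 361/673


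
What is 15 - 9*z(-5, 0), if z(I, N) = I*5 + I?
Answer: 285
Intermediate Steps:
z(I, N) = 6*I (z(I, N) = 5*I + I = 6*I)
15 - 9*z(-5, 0) = 15 - 54*(-5) = 15 - 9*(-30) = 15 + 270 = 285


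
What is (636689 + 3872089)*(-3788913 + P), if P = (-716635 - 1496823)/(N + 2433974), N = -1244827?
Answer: -20314645285640092482/1189147 ≈ -1.7083e+13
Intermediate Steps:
P = -2213458/1189147 (P = (-716635 - 1496823)/(-1244827 + 2433974) = -2213458/1189147 ≈ -1.8614)
(636689 + 3872089)*(-3788913 + P) = (636689 + 3872089)*(-3788913 - 2213458/1189147) = 4508778*(-4505576740669/1189147) = -20314645285640092482/1189147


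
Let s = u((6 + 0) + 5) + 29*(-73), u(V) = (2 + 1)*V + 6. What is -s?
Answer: 2078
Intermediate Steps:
u(V) = 6 + 3*V (u(V) = 3*V + 6 = 6 + 3*V)
s = -2078 (s = (6 + 3*((6 + 0) + 5)) + 29*(-73) = (6 + 3*(6 + 5)) - 2117 = (6 + 3*11) - 2117 = (6 + 33) - 2117 = 39 - 2117 = -2078)
-s = -1*(-2078) = 2078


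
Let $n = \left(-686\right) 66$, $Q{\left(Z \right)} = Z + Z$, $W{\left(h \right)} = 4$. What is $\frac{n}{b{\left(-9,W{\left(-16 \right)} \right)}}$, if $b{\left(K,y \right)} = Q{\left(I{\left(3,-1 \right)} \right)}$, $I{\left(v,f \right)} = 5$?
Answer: $- \frac{22638}{5} \approx -4527.6$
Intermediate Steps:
$Q{\left(Z \right)} = 2 Z$
$b{\left(K,y \right)} = 10$ ($b{\left(K,y \right)} = 2 \cdot 5 = 10$)
$n = -45276$
$\frac{n}{b{\left(-9,W{\left(-16 \right)} \right)}} = - \frac{45276}{10} = \left(-45276\right) \frac{1}{10} = - \frac{22638}{5}$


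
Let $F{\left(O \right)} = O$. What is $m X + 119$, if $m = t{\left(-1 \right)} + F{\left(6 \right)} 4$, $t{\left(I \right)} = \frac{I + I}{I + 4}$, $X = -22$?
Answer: $- \frac{1183}{3} \approx -394.33$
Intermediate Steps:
$t{\left(I \right)} = \frac{2 I}{4 + I}$
$m = \frac{70}{3}$ ($m = 2 \left(-1\right) \frac{1}{4 - 1} + 6 \cdot 4 = 2 \left(-1\right) \frac{1}{3} + 24 = - \frac{2}{3} + 24 = \frac{70}{3} \approx 23.333$)
$m X + 119 = \frac{70}{3} \left(-22\right) + 119 = - \frac{1540}{3} + 119 = - \frac{1183}{3}$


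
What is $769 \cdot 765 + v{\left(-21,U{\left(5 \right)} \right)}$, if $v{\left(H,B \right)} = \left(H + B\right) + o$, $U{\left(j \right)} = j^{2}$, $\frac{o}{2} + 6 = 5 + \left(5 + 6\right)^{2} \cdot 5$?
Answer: $589497$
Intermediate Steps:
$o = 1208$ ($o = -12 + 2 \left(5 + \left(5 + 6\right)^{2} \cdot 5\right) = -12 + 2 \left(5 + 11^{2} \cdot 5\right) = -12 + 2 \left(5 + 121 \cdot 5\right) = -12 + 2 \left(5 + 605\right) = -12 + 2 \cdot 610 = -12 + 1220 = 1208$)
$v{\left(H,B \right)} = 1208 + B + H$ ($v{\left(H,B \right)} = \left(H + B\right) + 1208 = \left(B + H\right) + 1208 = 1208 + B + H$)
$769 \cdot 765 + v{\left(-21,U{\left(5 \right)} \right)} = 769 \cdot 765 + \left(1208 + 5^{2} - 21\right) = 588285 + \left(1208 + 25 - 21\right) = 588285 + 1212 = 589497$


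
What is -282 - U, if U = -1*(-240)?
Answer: -522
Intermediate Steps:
U = 240
-282 - U = -282 - 1*240 = -282 - 240 = -522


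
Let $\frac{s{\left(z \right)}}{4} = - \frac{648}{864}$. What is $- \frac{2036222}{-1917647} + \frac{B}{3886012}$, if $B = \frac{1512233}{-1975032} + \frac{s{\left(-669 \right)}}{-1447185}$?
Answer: $\frac{7538867605241508856855019}{7099859214368243064012960} \approx 1.0618$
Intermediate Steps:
$s{\left(z \right)} = -3$ ($s{\left(z \right)} = 4 \left(- \frac{648}{864}\right) = 4 \left(\left(-648\right) \frac{1}{864}\right) = 4 \left(- \frac{3}{4}\right) = -3$)
$B = - \frac{729491663003}{952745561640}$ ($B = \frac{1512233}{-1975032} - \frac{3}{-1447185} = 1512233 \left(- \frac{1}{1975032}\right) - - \frac{1}{482395} = - \frac{1512233}{1975032} + \frac{1}{482395} = - \frac{729491663003}{952745561640} \approx -0.76567$)
$- \frac{2036222}{-1917647} + \frac{B}{3886012} = - \frac{2036222}{-1917647} - \frac{729491663003}{952745561640 \cdot 3886012} = \left(-2036222\right) \left(- \frac{1}{1917647}\right) - \frac{729491663003}{3702380685479779680} = \frac{2036222}{1917647} - \frac{729491663003}{3702380685479779680} = \frac{7538867605241508856855019}{7099859214368243064012960}$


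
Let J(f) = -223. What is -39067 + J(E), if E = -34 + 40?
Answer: -39290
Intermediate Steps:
E = 6
-39067 + J(E) = -39067 - 223 = -39290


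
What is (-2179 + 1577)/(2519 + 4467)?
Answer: -43/499 ≈ -0.086172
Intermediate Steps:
(-2179 + 1577)/(2519 + 4467) = -602/6986 = -602*1/6986 = -43/499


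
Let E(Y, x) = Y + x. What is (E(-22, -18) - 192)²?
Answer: 53824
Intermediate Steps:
(E(-22, -18) - 192)² = ((-22 - 18) - 192)² = (-40 - 192)² = (-232)² = 53824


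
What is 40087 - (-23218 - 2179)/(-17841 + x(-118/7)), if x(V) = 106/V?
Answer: 42209711707/1052990 ≈ 40086.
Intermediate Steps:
40087 - (-23218 - 2179)/(-17841 + x(-118/7)) = 40087 - (-23218 - 2179)/(-17841 + 106/((-118/7))) = 40087 - (-25397)/(-17841 + 106/((-118*⅐))) = 40087 - (-25397)/(-17841 + 106/(-118/7)) = 40087 - (-25397)/(-17841 + 106*(-7/118)) = 40087 - (-25397)/(-17841 - 371/59) = 40087 - (-25397)/(-1052990/59) = 40087 - (-25397)*(-59)/1052990 = 40087 - 1*1498423/1052990 = 40087 - 1498423/1052990 = 42209711707/1052990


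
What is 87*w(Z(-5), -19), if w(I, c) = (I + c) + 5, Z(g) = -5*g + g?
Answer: 522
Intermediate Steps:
Z(g) = -4*g
w(I, c) = 5 + I + c
87*w(Z(-5), -19) = 87*(5 - 4*(-5) - 19) = 87*(5 + 20 - 19) = 87*6 = 522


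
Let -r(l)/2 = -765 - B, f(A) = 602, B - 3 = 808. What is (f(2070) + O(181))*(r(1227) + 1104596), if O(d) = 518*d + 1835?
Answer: 106559818860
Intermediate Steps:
B = 811 (B = 3 + 808 = 811)
r(l) = 3152 (r(l) = -2*(-765 - 1*811) = -2*(-765 - 811) = -2*(-1576) = 3152)
O(d) = 1835 + 518*d
(f(2070) + O(181))*(r(1227) + 1104596) = (602 + (1835 + 518*181))*(3152 + 1104596) = (602 + (1835 + 93758))*1107748 = (602 + 95593)*1107748 = 96195*1107748 = 106559818860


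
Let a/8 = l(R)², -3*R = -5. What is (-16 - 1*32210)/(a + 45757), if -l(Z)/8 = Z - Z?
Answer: -32226/45757 ≈ -0.70429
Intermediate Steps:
R = 5/3 (R = -⅓*(-5) = 5/3 ≈ 1.6667)
l(Z) = 0 (l(Z) = -8*(Z - Z) = -8*0 = 0)
a = 0 (a = 8*0² = 8*0 = 0)
(-16 - 1*32210)/(a + 45757) = (-16 - 1*32210)/(0 + 45757) = (-16 - 32210)/45757 = -32226*1/45757 = -32226/45757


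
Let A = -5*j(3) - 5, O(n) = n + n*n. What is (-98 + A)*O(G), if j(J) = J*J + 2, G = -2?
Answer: -316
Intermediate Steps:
O(n) = n + n²
j(J) = 2 + J² (j(J) = J² + 2 = 2 + J²)
A = -60 (A = -5*(2 + 3²) - 5 = -5*(2 + 9) - 5 = -5*11 - 5 = -55 - 5 = -60)
(-98 + A)*O(G) = (-98 - 60)*(-2*(1 - 2)) = -(-316)*(-1) = -158*2 = -316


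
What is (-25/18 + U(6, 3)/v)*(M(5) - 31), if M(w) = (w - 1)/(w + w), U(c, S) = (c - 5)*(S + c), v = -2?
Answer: 901/5 ≈ 180.20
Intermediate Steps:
U(c, S) = (-5 + c)*(S + c)
M(w) = (-1 + w)/(2*w) (M(w) = (-1 + w)/((2*w)) = (-1 + w)*(1/(2*w)) = (-1 + w)/(2*w))
(-25/18 + U(6, 3)/v)*(M(5) - 31) = (-25/18 + (6² - 5*3 - 5*6 + 3*6)/(-2))*((½)*(-1 + 5)/5 - 31) = (-25*1/18 + (36 - 15 - 30 + 18)*(-½))*((½)*(⅕)*4 - 31) = (-25/18 + 9*(-½))*(⅖ - 31) = (-25/18 - 9/2)*(-153/5) = -53/9*(-153/5) = 901/5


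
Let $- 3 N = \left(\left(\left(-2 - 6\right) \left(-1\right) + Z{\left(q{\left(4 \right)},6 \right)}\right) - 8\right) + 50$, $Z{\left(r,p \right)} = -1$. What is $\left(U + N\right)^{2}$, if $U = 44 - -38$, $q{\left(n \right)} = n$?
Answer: $\frac{38809}{9} \approx 4312.1$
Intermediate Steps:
$N = - \frac{49}{3}$ ($N = - \frac{\left(\left(\left(-2 - 6\right) \left(-1\right) - 1\right) - 8\right) + 50}{3} = - \frac{\left(\left(\left(-8\right) \left(-1\right) - 1\right) - 8\right) + 50}{3} = - \frac{\left(\left(8 - 1\right) - 8\right) + 50}{3} = - \frac{\left(7 - 8\right) + 50}{3} = - \frac{-1 + 50}{3} = \left(- \frac{1}{3}\right) 49 = - \frac{49}{3} \approx -16.333$)
$U = 82$ ($U = 44 + 38 = 82$)
$\left(U + N\right)^{2} = \left(82 - \frac{49}{3}\right)^{2} = \left(\frac{197}{3}\right)^{2} = \frac{38809}{9}$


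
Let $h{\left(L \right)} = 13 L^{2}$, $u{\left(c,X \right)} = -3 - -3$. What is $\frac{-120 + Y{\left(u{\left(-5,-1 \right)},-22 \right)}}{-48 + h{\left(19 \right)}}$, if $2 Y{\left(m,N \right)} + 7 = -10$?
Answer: $- \frac{257}{9290} \approx -0.027664$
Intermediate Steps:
$u{\left(c,X \right)} = 0$ ($u{\left(c,X \right)} = -3 + 3 = 0$)
$Y{\left(m,N \right)} = - \frac{17}{2}$ ($Y{\left(m,N \right)} = - \frac{7}{2} + \frac{1}{2} \left(-10\right) = - \frac{7}{2} - 5 = - \frac{17}{2}$)
$\frac{-120 + Y{\left(u{\left(-5,-1 \right)},-22 \right)}}{-48 + h{\left(19 \right)}} = \frac{-120 - \frac{17}{2}}{-48 + 13 \cdot 19^{2}} = - \frac{257}{2 \left(-48 + 13 \cdot 361\right)} = - \frac{257}{2 \left(-48 + 4693\right)} = - \frac{257}{2 \cdot 4645} = \left(- \frac{257}{2}\right) \frac{1}{4645} = - \frac{257}{9290}$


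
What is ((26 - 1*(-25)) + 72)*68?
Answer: 8364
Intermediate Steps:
((26 - 1*(-25)) + 72)*68 = ((26 + 25) + 72)*68 = (51 + 72)*68 = 123*68 = 8364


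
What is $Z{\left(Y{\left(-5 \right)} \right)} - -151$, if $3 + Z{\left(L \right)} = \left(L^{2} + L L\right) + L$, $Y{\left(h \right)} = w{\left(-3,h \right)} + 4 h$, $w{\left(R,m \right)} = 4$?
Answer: $644$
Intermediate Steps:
$Y{\left(h \right)} = 4 + 4 h$
$Z{\left(L \right)} = -3 + L + 2 L^{2}$ ($Z{\left(L \right)} = -3 + \left(\left(L^{2} + L L\right) + L\right) = -3 + \left(\left(L^{2} + L^{2}\right) + L\right) = -3 + \left(2 L^{2} + L\right) = -3 + \left(L + 2 L^{2}\right) = -3 + L + 2 L^{2}$)
$Z{\left(Y{\left(-5 \right)} \right)} - -151 = \left(-3 + \left(4 + 4 \left(-5\right)\right) + 2 \left(4 + 4 \left(-5\right)\right)^{2}\right) - -151 = \left(-3 + \left(4 - 20\right) + 2 \left(4 - 20\right)^{2}\right) + 151 = \left(-3 - 16 + 2 \left(-16\right)^{2}\right) + 151 = \left(-3 - 16 + 2 \cdot 256\right) + 151 = \left(-3 - 16 + 512\right) + 151 = 493 + 151 = 644$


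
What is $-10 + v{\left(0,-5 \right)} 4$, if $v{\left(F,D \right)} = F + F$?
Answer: $-10$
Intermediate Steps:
$v{\left(F,D \right)} = 2 F$
$-10 + v{\left(0,-5 \right)} 4 = -10 + 2 \cdot 0 \cdot 4 = -10 + 0 \cdot 4 = -10 + 0 = -10$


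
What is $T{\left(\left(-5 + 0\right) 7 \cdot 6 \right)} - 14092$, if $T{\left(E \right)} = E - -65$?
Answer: $-14237$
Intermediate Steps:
$T{\left(E \right)} = 65 + E$ ($T{\left(E \right)} = E + 65 = 65 + E$)
$T{\left(\left(-5 + 0\right) 7 \cdot 6 \right)} - 14092 = \left(65 + \left(-5 + 0\right) 7 \cdot 6\right) - 14092 = \left(65 + \left(-5\right) 7 \cdot 6\right) - 14092 = \left(65 - 210\right) - 14092 = -145 - 14092 = -14237$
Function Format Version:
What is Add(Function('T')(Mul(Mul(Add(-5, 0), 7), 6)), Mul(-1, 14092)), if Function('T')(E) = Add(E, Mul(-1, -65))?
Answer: -14237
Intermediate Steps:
Function('T')(E) = Add(65, E) (Function('T')(E) = Add(E, 65) = Add(65, E))
Add(Function('T')(Mul(Mul(Add(-5, 0), 7), 6)), Mul(-1, 14092)) = Add(Add(65, Mul(Mul(Add(-5, 0), 7), 6)), Mul(-1, 14092)) = Add(Add(65, Mul(Mul(-5, 7), 6)), -14092) = Add(Add(65, Mul(-35, 6)), -14092) = Add(Add(65, -210), -14092) = Add(-145, -14092) = -14237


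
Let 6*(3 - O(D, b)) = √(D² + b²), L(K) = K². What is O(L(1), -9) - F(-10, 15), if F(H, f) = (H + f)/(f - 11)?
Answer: 7/4 - √82/6 ≈ 0.24077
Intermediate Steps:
F(H, f) = (H + f)/(-11 + f)
O(D, b) = 3 - √(D² + b²)/6
O(L(1), -9) - F(-10, 15) = (3 - √((1²)² + (-9)²)/6) - (-10 + 15)/(-11 + 15) = (3 - √(1² + 81)/6) - 5/4 = (3 - √(1 + 81)/6) - 5/4 = (3 - √82/6) - 1*5/4 = (3 - √82/6) - 5/4 = 7/4 - √82/6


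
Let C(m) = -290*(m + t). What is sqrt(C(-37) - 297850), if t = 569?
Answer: I*sqrt(452130) ≈ 672.41*I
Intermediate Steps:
C(m) = -165010 - 290*m (C(m) = -290*(m + 569) = -290*(569 + m) = -165010 - 290*m)
sqrt(C(-37) - 297850) = sqrt((-165010 - 290*(-37)) - 297850) = sqrt((-165010 + 10730) - 297850) = sqrt(-154280 - 297850) = sqrt(-452130) = I*sqrt(452130)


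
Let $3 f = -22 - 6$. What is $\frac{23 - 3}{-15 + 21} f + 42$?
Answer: $\frac{98}{9} \approx 10.889$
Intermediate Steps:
$f = - \frac{28}{3}$ ($f = \frac{-22 - 6}{3} = \frac{1}{3} \left(-28\right) = - \frac{28}{3} \approx -9.3333$)
$\frac{23 - 3}{-15 + 21} f + 42 = \frac{23 - 3}{-15 + 21} \left(- \frac{28}{3}\right) + 42 = \frac{20}{6} \left(- \frac{28}{3}\right) + 42 = 20 \cdot \frac{1}{6} \left(- \frac{28}{3}\right) + 42 = \frac{10}{3} \left(- \frac{28}{3}\right) + 42 = - \frac{280}{9} + 42 = \frac{98}{9}$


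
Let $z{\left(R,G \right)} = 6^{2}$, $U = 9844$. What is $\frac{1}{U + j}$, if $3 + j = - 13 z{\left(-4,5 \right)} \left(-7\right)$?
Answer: $\frac{1}{13117} \approx 7.6237 \cdot 10^{-5}$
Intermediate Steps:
$z{\left(R,G \right)} = 36$
$j = 3273$ ($j = -3 + \left(-13\right) 36 \left(-7\right) = -3 - -3276 = -3 + 3276 = 3273$)
$\frac{1}{U + j} = \frac{1}{9844 + 3273} = \frac{1}{13117}$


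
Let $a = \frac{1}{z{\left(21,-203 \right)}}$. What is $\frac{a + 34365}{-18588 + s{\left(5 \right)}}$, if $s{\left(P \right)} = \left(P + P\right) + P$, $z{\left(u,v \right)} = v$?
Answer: $- \frac{6976094}{3770319} \approx -1.8503$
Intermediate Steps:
$s{\left(P \right)} = 3 P$ ($s{\left(P \right)} = 2 P + P = 3 P$)
$a = - \frac{1}{203}$ ($a = \frac{1}{-203} = - \frac{1}{203} \approx -0.0049261$)
$\frac{a + 34365}{-18588 + s{\left(5 \right)}} = \frac{- \frac{1}{203} + 34365}{-18588 + 3 \cdot 5} = \frac{6976094}{203 \left(-18588 + 15\right)} = \frac{6976094}{203 \left(-18573\right)} = \frac{6976094}{203} \left(- \frac{1}{18573}\right) = - \frac{6976094}{3770319}$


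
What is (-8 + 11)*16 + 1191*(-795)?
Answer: -946797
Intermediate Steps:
(-8 + 11)*16 + 1191*(-795) = 3*16 - 946845 = 48 - 946845 = -946797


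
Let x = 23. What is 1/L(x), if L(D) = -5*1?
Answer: -⅕ ≈ -0.20000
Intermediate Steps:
L(D) = -5
1/L(x) = 1/(-5) = -⅕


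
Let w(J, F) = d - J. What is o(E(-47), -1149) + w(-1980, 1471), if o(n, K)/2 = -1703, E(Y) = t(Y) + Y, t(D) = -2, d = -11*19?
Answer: -1635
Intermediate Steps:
d = -209
E(Y) = -2 + Y
o(n, K) = -3406 (o(n, K) = 2*(-1703) = -3406)
w(J, F) = -209 - J
o(E(-47), -1149) + w(-1980, 1471) = -3406 + (-209 - 1*(-1980)) = -3406 + (-209 + 1980) = -3406 + 1771 = -1635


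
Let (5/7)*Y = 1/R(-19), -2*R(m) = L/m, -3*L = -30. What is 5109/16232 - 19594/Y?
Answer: -7950565703/2158856 ≈ -3682.8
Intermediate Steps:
L = 10 (L = -⅓*(-30) = 10)
R(m) = -5/m
Y = 133/25 (Y = 7/(5*((-5/(-19)))) = 7/(5*((-5*(-1/19)))) = 7/(5*(5/19)) = (7/5)*(19/5) = 133/25 ≈ 5.3200)
5109/16232 - 19594/Y = 5109/16232 - 19594/133/25 = 5109*(1/16232) - 19594*25/133 = 5109/16232 - 489850/133 = -7950565703/2158856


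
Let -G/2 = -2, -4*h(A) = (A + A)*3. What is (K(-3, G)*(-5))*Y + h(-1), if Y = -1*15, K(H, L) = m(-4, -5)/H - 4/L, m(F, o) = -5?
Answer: 103/2 ≈ 51.500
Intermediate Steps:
h(A) = -3*A/2 (h(A) = -(A + A)*3/4 = -2*A*3/4 = -3*A/2)
G = 4 (G = -2*(-2) = 4)
K(H, L) = -5/H - 4/L
Y = -15
(K(-3, G)*(-5))*Y + h(-1) = ((-5/(-3) - 4/4)*(-5))*(-15) - 3/2*(-1) = ((-5*(-1/3) - 4*1/4)*(-5))*(-15) + 3/2 = ((5/3 - 1)*(-5))*(-15) + 3/2 = ((2/3)*(-5))*(-15) + 3/2 = -10/3*(-15) + 3/2 = 50 + 3/2 = 103/2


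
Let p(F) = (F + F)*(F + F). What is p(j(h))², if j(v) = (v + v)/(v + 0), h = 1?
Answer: 256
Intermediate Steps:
j(v) = 2 (j(v) = (2*v)/v = 2)
p(F) = 4*F² (p(F) = (2*F)*(2*F) = 4*F²)
p(j(h))² = (4*2²)² = (4*4)² = 16² = 256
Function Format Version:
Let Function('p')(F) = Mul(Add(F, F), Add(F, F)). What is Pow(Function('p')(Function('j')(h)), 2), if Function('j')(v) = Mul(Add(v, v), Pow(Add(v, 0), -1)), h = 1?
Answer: 256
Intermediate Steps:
Function('j')(v) = 2 (Function('j')(v) = Mul(Mul(2, v), Pow(v, -1)) = 2)
Function('p')(F) = Mul(4, Pow(F, 2)) (Function('p')(F) = Mul(Mul(2, F), Mul(2, F)) = Mul(4, Pow(F, 2)))
Pow(Function('p')(Function('j')(h)), 2) = Pow(Mul(4, Pow(2, 2)), 2) = Pow(Mul(4, 4), 2) = Pow(16, 2) = 256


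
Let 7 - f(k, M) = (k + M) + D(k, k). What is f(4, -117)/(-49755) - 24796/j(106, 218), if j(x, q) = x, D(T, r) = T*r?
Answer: -616868002/2637015 ≈ -233.93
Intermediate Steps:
f(k, M) = 7 - M - k - k² (f(k, M) = 7 - ((k + M) + k*k) = 7 - ((M + k) + k²) = 7 - (M + k + k²) = 7 + (-M - k - k²) = 7 - M - k - k²)
f(4, -117)/(-49755) - 24796/j(106, 218) = (7 - 1*(-117) - 1*4 - 1*4²)/(-49755) - 24796/106 = (7 + 117 - 4 - 1*16)*(-1/49755) - 24796*1/106 = (7 + 117 - 4 - 16)*(-1/49755) - 12398/53 = 104*(-1/49755) - 12398/53 = -104/49755 - 12398/53 = -616868002/2637015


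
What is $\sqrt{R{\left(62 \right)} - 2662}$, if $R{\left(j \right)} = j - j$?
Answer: $11 i \sqrt{22} \approx 51.595 i$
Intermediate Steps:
$R{\left(j \right)} = 0$
$\sqrt{R{\left(62 \right)} - 2662} = \sqrt{0 - 2662} = \sqrt{-2662} = 11 i \sqrt{22}$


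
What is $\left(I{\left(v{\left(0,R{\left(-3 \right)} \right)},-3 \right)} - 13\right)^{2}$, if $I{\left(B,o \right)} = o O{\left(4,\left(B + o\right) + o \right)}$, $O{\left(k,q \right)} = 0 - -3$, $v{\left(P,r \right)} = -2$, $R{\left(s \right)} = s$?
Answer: $484$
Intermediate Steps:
$O{\left(k,q \right)} = 3$ ($O{\left(k,q \right)} = 0 + 3 = 3$)
$I{\left(B,o \right)} = 3 o$ ($I{\left(B,o \right)} = o 3 = 3 o$)
$\left(I{\left(v{\left(0,R{\left(-3 \right)} \right)},-3 \right)} - 13\right)^{2} = \left(3 \left(-3\right) - 13\right)^{2} = \left(-9 - 13\right)^{2} = \left(-22\right)^{2} = 484$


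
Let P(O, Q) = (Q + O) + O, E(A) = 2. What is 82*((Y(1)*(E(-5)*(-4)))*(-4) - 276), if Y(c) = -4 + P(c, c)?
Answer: -25256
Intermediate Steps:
P(O, Q) = Q + 2*O (P(O, Q) = (O + Q) + O = Q + 2*O)
Y(c) = -4 + 3*c (Y(c) = -4 + (c + 2*c) = -4 + 3*c)
82*((Y(1)*(E(-5)*(-4)))*(-4) - 276) = 82*(((-4 + 3*1)*(2*(-4)))*(-4) - 276) = 82*(((-4 + 3)*(-8))*(-4) - 276) = 82*(-1*(-8)*(-4) - 276) = 82*(8*(-4) - 276) = 82*(-32 - 276) = 82*(-308) = -25256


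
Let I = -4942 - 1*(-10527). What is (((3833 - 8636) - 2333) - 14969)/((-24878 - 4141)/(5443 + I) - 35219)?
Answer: 81257980/129474717 ≈ 0.62760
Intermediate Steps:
I = 5585 (I = -4942 + 10527 = 5585)
(((3833 - 8636) - 2333) - 14969)/((-24878 - 4141)/(5443 + I) - 35219) = (((3833 - 8636) - 2333) - 14969)/((-24878 - 4141)/(5443 + 5585) - 35219) = ((-4803 - 2333) - 14969)/(-29019/11028 - 35219) = (-7136 - 14969)/(-29019*1/11028 - 35219) = -22105/(-9673/3676 - 35219) = -22105/(-129474717/3676) = -22105*(-3676/129474717) = 81257980/129474717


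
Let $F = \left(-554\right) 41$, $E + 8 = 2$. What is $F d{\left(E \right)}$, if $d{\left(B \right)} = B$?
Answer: $136284$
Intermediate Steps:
$E = -6$ ($E = -8 + 2 = -6$)
$F = -22714$
$F d{\left(E \right)} = \left(-22714\right) \left(-6\right) = 136284$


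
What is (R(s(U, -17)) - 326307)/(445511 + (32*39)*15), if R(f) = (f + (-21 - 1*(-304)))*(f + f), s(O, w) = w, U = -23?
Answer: -335351/464231 ≈ -0.72238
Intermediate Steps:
R(f) = 2*f*(283 + f) (R(f) = (f + (-21 + 304))*(2*f) = (f + 283)*(2*f) = (283 + f)*(2*f) = 2*f*(283 + f))
(R(s(U, -17)) - 326307)/(445511 + (32*39)*15) = (2*(-17)*(283 - 17) - 326307)/(445511 + (32*39)*15) = (2*(-17)*266 - 326307)/(445511 + 1248*15) = (-9044 - 326307)/(445511 + 18720) = -335351/464231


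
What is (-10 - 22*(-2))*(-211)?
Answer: -7174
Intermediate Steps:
(-10 - 22*(-2))*(-211) = (-10 + 44)*(-211) = 34*(-211) = -7174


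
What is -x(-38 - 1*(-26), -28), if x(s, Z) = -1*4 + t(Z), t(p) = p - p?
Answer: 4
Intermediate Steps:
t(p) = 0
x(s, Z) = -4 (x(s, Z) = -1*4 + 0 = -4 + 0 = -4)
-x(-38 - 1*(-26), -28) = -1*(-4) = 4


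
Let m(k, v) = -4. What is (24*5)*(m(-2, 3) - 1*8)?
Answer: -1440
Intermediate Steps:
(24*5)*(m(-2, 3) - 1*8) = (24*5)*(-4 - 1*8) = 120*(-4 - 8) = 120*(-12) = -1440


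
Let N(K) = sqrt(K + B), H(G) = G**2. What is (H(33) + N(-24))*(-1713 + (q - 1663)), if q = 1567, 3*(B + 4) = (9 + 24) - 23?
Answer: -1970001 - 603*I*sqrt(222) ≈ -1.97e+6 - 8984.5*I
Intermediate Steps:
B = -2/3 (B = -4 + ((9 + 24) - 23)/3 = -4 + (33 - 23)/3 = -4 + (1/3)*10 = -4 + 10/3 = -2/3 ≈ -0.66667)
N(K) = sqrt(-2/3 + K) (N(K) = sqrt(K - 2/3) = sqrt(-2/3 + K))
(H(33) + N(-24))*(-1713 + (q - 1663)) = (33**2 + sqrt(-6 + 9*(-24))/3)*(-1713 + (1567 - 1663)) = (1089 + sqrt(-6 - 216)/3)*(-1713 - 96) = (1089 + sqrt(-222)/3)*(-1809) = (1089 + (I*sqrt(222))/3)*(-1809) = (1089 + I*sqrt(222)/3)*(-1809) = -1970001 - 603*I*sqrt(222)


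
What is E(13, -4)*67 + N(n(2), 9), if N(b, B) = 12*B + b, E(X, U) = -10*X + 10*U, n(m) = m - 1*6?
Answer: -11286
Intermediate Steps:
n(m) = -6 + m (n(m) = m - 6 = -6 + m)
N(b, B) = b + 12*B
E(13, -4)*67 + N(n(2), 9) = (-10*13 + 10*(-4))*67 + ((-6 + 2) + 12*9) = (-130 - 40)*67 + (-4 + 108) = -170*67 + 104 = -11390 + 104 = -11286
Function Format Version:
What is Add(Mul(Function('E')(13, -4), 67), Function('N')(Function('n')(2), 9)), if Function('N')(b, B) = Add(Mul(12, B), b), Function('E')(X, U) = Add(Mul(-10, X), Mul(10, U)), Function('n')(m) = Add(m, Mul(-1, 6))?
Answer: -11286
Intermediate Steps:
Function('n')(m) = Add(-6, m) (Function('n')(m) = Add(m, -6) = Add(-6, m))
Function('N')(b, B) = Add(b, Mul(12, B))
Add(Mul(Function('E')(13, -4), 67), Function('N')(Function('n')(2), 9)) = Add(Mul(Add(Mul(-10, 13), Mul(10, -4)), 67), Add(Add(-6, 2), Mul(12, 9))) = Add(Mul(Add(-130, -40), 67), Add(-4, 108)) = Add(Mul(-170, 67), 104) = Add(-11390, 104) = -11286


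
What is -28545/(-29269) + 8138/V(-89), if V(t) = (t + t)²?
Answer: 571305451/463679498 ≈ 1.2321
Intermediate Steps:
V(t) = 4*t² (V(t) = (2*t)² = 4*t²)
-28545/(-29269) + 8138/V(-89) = -28545/(-29269) + 8138/((4*(-89)²)) = -28545*(-1/29269) + 8138/((4*7921)) = 28545/29269 + 8138/31684 = 28545/29269 + 8138*(1/31684) = 28545/29269 + 4069/15842 = 571305451/463679498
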